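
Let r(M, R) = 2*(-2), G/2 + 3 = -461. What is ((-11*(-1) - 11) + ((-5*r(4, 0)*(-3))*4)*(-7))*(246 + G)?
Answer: -1145760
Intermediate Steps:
G = -928 (G = -6 + 2*(-461) = -6 - 922 = -928)
r(M, R) = -4
((-11*(-1) - 11) + ((-5*r(4, 0)*(-3))*4)*(-7))*(246 + G) = ((-11*(-1) - 11) + ((-5*(-4)*(-3))*4)*(-7))*(246 - 928) = ((11 - 11) + ((20*(-3))*4)*(-7))*(-682) = (0 - 60*4*(-7))*(-682) = (0 - 240*(-7))*(-682) = (0 + 1680)*(-682) = 1680*(-682) = -1145760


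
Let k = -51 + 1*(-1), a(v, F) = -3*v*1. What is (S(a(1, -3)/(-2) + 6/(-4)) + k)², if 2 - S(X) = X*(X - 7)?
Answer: 2500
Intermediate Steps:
a(v, F) = -3*v
k = -52 (k = -51 - 1 = -52)
S(X) = 2 - X*(-7 + X) (S(X) = 2 - X*(X - 7) = 2 - X*(-7 + X))
(S(a(1, -3)/(-2) + 6/(-4)) + k)² = ((2 - (-3*1/(-2) + 6/(-4))² + 7*(-3*1/(-2) + 6/(-4))) - 52)² = ((2 - (-3*(-½) + 6*(-¼))² + 7*(-3*(-½) + 6*(-¼))) - 52)² = ((2 - (3/2 - 3/2)² + 7*(3/2 - 3/2)) - 52)² = ((2 - 1*0² + 7*0) - 52)² = ((2 - 1*0 + 0) - 52)² = ((2 + 0 + 0) - 52)² = (2 - 52)² = (-50)² = 2500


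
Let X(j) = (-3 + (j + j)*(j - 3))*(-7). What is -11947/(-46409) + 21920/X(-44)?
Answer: -671646623/1342658779 ≈ -0.50024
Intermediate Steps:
X(j) = 21 - 14*j*(-3 + j) (X(j) = (-3 + (2*j)*(-3 + j))*(-7) = (-3 + 2*j*(-3 + j))*(-7) = 21 - 14*j*(-3 + j))
-11947/(-46409) + 21920/X(-44) = -11947/(-46409) + 21920/(21 - 14*(-44)² + 42*(-44)) = -11947*(-1/46409) + 21920/(21 - 14*1936 - 1848) = 11947/46409 + 21920/(21 - 27104 - 1848) = 11947/46409 + 21920/(-28931) = 11947/46409 + 21920*(-1/28931) = 11947/46409 - 21920/28931 = -671646623/1342658779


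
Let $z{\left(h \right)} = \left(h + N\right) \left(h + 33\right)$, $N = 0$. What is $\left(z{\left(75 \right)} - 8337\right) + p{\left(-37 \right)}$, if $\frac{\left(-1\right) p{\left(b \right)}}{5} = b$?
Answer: $-52$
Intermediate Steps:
$z{\left(h \right)} = h \left(33 + h\right)$ ($z{\left(h \right)} = \left(h + 0\right) \left(h + 33\right) = h \left(33 + h\right)$)
$p{\left(b \right)} = - 5 b$
$\left(z{\left(75 \right)} - 8337\right) + p{\left(-37 \right)} = \left(75 \left(33 + 75\right) - 8337\right) - -185 = \left(75 \cdot 108 - 8337\right) + 185 = \left(8100 - 8337\right) + 185 = -237 + 185 = -52$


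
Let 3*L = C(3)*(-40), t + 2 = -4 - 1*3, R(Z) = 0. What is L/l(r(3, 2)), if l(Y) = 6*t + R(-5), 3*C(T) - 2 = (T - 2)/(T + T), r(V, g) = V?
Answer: 130/729 ≈ 0.17833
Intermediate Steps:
t = -9 (t = -2 + (-4 - 1*3) = -2 + (-4 - 3) = -2 - 7 = -9)
C(T) = 2/3 + (-2 + T)/(6*T) (C(T) = 2/3 + ((T - 2)/(T + T))/3 = 2/3 + ((-2 + T)/((2*T)))/3 = 2/3 + ((-2 + T)*(1/(2*T)))/3 = 2/3 + ((-2 + T)/(2*T))/3 = 2/3 + (-2 + T)/(6*T))
l(Y) = -54 (l(Y) = 6*(-9) + 0 = -54 + 0 = -54)
L = -260/27 (L = (((1/6)*(-2 + 5*3)/3)*(-40))/3 = (((1/6)*(1/3)*(-2 + 15))*(-40))/3 = (((1/6)*(1/3)*13)*(-40))/3 = ((13/18)*(-40))/3 = (1/3)*(-260/9) = -260/27 ≈ -9.6296)
L/l(r(3, 2)) = -260/27/(-54) = -260/27*(-1/54) = 130/729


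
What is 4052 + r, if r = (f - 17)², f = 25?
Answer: 4116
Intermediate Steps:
r = 64 (r = (25 - 17)² = 8² = 64)
4052 + r = 4052 + 64 = 4116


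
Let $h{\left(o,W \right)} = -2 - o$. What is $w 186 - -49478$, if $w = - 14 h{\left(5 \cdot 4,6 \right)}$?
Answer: $106766$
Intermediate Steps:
$w = 308$ ($w = - 14 \left(-2 - 5 \cdot 4\right) = - 14 \left(-2 - 20\right) = \left(-14\right) \left(-22\right) = 308$)
$w 186 - -49478 = 308 \cdot 186 - -49478 = 57288 + 49478 = 106766$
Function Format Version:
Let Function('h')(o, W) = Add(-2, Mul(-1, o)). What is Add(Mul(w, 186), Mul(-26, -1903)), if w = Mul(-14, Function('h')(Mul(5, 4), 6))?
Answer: 106766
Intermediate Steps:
w = 308 (w = Mul(-14, Add(-2, Mul(-1, Mul(5, 4)))) = Mul(-14, Add(-2, Mul(-1, 20))) = Mul(-14, Add(-2, -20)) = Mul(-14, -22) = 308)
Add(Mul(w, 186), Mul(-26, -1903)) = Add(Mul(308, 186), Mul(-26, -1903)) = Add(57288, 49478) = 106766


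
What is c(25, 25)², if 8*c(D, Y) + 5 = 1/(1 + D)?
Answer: 16641/43264 ≈ 0.38464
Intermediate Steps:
c(D, Y) = -5/8 + 1/(8*(1 + D))
c(25, 25)² = ((-4 - 5*25)/(8*(1 + 25)))² = ((⅛)*(-4 - 125)/26)² = ((⅛)*(1/26)*(-129))² = (-129/208)² = 16641/43264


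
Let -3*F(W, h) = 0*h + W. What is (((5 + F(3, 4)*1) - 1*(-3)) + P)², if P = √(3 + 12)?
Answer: (7 + √15)² ≈ 118.22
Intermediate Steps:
F(W, h) = -W/3 (F(W, h) = -(0*h + W)/3 = -(0 + W)/3 = -W/3)
P = √15 ≈ 3.8730
(((5 + F(3, 4)*1) - 1*(-3)) + P)² = (((5 - ⅓*3*1) - 1*(-3)) + √15)² = (((5 - 1*1) + 3) + √15)² = (((5 - 1) + 3) + √15)² = ((4 + 3) + √15)² = (7 + √15)²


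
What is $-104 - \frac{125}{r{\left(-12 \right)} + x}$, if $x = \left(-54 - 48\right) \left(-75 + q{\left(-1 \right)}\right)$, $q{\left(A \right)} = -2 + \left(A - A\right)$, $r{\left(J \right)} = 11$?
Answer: $- \frac{163617}{1573} \approx -104.02$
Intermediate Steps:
$q{\left(A \right)} = -2$ ($q{\left(A \right)} = -2 + 0 = -2$)
$x = 7854$ ($x = \left(-54 - 48\right) \left(-75 - 2\right) = \left(-102\right) \left(-77\right) = 7854$)
$-104 - \frac{125}{r{\left(-12 \right)} + x} = -104 - \frac{125}{11 + 7854} = -104 - \frac{125}{7865} = -104 - \frac{25}{1573} = - \frac{163617}{1573}$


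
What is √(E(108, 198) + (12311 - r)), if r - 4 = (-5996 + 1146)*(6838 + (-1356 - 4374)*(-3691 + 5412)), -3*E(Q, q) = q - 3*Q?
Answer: I*√47794273851 ≈ 2.1862e+5*I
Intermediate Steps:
E(Q, q) = Q - q/3 (E(Q, q) = -(q - 3*Q)/3 = Q - q/3)
r = 47794286204 (r = 4 + (-5996 + 1146)*(6838 + (-1356 - 4374)*(-3691 + 5412)) = 4 - 4850*(6838 - 5730*1721) = 4 - 4850*(6838 - 9861330) = 4 - 4850*(-9854492) = 4 + 47794286200 = 47794286204)
√(E(108, 198) + (12311 - r)) = √((108 - ⅓*198) + (12311 - 1*47794286204)) = √((108 - 66) + (12311 - 47794286204)) = √(42 - 47794273893) = √(-47794273851) = I*√47794273851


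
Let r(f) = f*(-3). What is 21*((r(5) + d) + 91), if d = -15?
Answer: 1281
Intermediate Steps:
r(f) = -3*f
21*((r(5) + d) + 91) = 21*((-3*5 - 15) + 91) = 21*((-15 - 15) + 91) = 21*(-30 + 91) = 21*61 = 1281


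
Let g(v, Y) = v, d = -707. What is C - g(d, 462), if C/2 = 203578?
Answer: 407863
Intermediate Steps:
C = 407156 (C = 2*203578 = 407156)
C - g(d, 462) = 407156 - 1*(-707) = 407156 + 707 = 407863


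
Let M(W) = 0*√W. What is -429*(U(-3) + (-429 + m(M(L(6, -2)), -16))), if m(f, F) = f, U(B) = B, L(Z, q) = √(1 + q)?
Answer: 185328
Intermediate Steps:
M(W) = 0
-429*(U(-3) + (-429 + m(M(L(6, -2)), -16))) = -429*(-3 + (-429 + 0)) = -429*(-3 - 429) = -429*(-432) = 185328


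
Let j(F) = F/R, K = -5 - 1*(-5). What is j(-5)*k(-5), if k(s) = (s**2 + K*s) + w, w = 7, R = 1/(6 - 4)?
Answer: -320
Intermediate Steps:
R = 1/2 ≈ 0.50000
K = 0 (K = -5 + 5 = 0)
j(F) = 2*F (j(F) = F/(1/2) = F*2 = 2*F)
k(s) = 7 + s**2 (k(s) = (s**2 + 0*s) + 7 = (s**2 + 0) + 7 = s**2 + 7 = 7 + s**2)
j(-5)*k(-5) = (2*(-5))*(7 + (-5)**2) = -10*(7 + 25) = -10*32 = -320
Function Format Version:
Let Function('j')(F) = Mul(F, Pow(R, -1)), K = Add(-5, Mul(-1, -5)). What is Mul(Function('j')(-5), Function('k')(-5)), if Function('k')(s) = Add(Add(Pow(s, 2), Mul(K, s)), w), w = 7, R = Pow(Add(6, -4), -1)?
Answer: -320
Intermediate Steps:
R = Rational(1, 2) (R = Pow(2, -1) = Rational(1, 2) ≈ 0.50000)
K = 0 (K = Add(-5, 5) = 0)
Function('j')(F) = Mul(2, F) (Function('j')(F) = Mul(F, Pow(Rational(1, 2), -1)) = Mul(F, 2) = Mul(2, F))
Function('k')(s) = Add(7, Pow(s, 2)) (Function('k')(s) = Add(Add(Pow(s, 2), Mul(0, s)), 7) = Add(Add(Pow(s, 2), 0), 7) = Add(Pow(s, 2), 7) = Add(7, Pow(s, 2)))
Mul(Function('j')(-5), Function('k')(-5)) = Mul(Mul(2, -5), Add(7, Pow(-5, 2))) = Mul(-10, Add(7, 25)) = Mul(-10, 32) = -320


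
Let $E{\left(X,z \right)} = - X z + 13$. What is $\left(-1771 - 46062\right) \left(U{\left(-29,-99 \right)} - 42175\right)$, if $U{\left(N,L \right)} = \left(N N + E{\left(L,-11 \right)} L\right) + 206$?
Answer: $-3128086868$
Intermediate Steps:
$E{\left(X,z \right)} = 13 - X z$ ($E{\left(X,z \right)} = - X z + 13 = 13 - X z$)
$U{\left(N,L \right)} = 206 + N^{2} + L \left(13 + 11 L\right)$ ($U{\left(N,L \right)} = \left(N N + \left(13 - L \left(-11\right)\right) L\right) + 206 = \left(N^{2} + \left(13 + 11 L\right) L\right) + 206 = \left(N^{2} + L \left(13 + 11 L\right)\right) + 206 = 206 + N^{2} + L \left(13 + 11 L\right)$)
$\left(-1771 - 46062\right) \left(U{\left(-29,-99 \right)} - 42175\right) = \left(-1771 - 46062\right) \left(\left(206 + \left(-29\right)^{2} - 99 \left(13 + 11 \left(-99\right)\right)\right) - 42175\right) = - 47833 \left(\left(206 + 841 - 99 \left(13 - 1089\right)\right) - 42175\right) = - 47833 \left(\left(206 + 841 - -106524\right) - 42175\right) = - 47833 \left(\left(206 + 841 + 106524\right) - 42175\right) = - 47833 \left(107571 - 42175\right) = \left(-47833\right) 65396 = -3128086868$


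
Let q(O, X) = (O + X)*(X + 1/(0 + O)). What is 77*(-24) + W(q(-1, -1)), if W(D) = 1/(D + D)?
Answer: -14783/8 ≈ -1847.9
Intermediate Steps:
q(O, X) = (O + X)*(X + 1/O)
W(D) = 1/(2*D)
77*(-24) + W(q(-1, -1)) = 77*(-24) + 1/(2*(1 + (-1)**2 - 1*(-1) - 1/(-1))) = -1848 + 1/(2*(1 + 1 + 1 - 1*(-1))) = -1848 + 1/(2*(1 + 1 + 1 + 1)) = -1848 + (1/2)/4 = -1848 + (1/2)*(1/4) = -1848 + 1/8 = -14783/8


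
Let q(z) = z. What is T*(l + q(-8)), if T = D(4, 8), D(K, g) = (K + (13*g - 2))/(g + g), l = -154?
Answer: -4293/4 ≈ -1073.3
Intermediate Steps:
D(K, g) = (-2 + K + 13*g)/(2*g) (D(K, g) = (K + (-2 + 13*g))/((2*g)) = (-2 + K + 13*g)*(1/(2*g)) = (-2 + K + 13*g)/(2*g))
T = 53/8 (T = (½)*(-2 + 4 + 13*8)/8 = (½)*(⅛)*(-2 + 4 + 104) = (½)*(⅛)*106 = 53/8 ≈ 6.6250)
T*(l + q(-8)) = 53*(-154 - 8)/8 = (53/8)*(-162) = -4293/4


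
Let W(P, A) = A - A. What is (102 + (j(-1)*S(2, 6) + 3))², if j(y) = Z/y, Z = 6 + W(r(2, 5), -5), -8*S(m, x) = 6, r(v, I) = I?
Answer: 47961/4 ≈ 11990.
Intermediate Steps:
S(m, x) = -¾ (S(m, x) = -⅛*6 = -¾)
W(P, A) = 0
Z = 6 (Z = 6 + 0 = 6)
j(y) = 6/y
(102 + (j(-1)*S(2, 6) + 3))² = (102 + ((6/(-1))*(-¾) + 3))² = (102 + ((6*(-1))*(-¾) + 3))² = (102 + (-6*(-¾) + 3))² = (102 + (9/2 + 3))² = (102 + 15/2)² = (219/2)² = 47961/4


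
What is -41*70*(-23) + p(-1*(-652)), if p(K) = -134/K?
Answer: 21519193/326 ≈ 66010.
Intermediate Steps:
-41*70*(-23) + p(-1*(-652)) = -41*70*(-23) - 134/((-1*(-652))) = -2870*(-23) - 134/652 = 66010 - 134*1/652 = 66010 - 67/326 = 21519193/326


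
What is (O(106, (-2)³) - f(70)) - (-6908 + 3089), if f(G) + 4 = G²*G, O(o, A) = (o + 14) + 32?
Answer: -339025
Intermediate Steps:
O(o, A) = 46 + o (O(o, A) = (14 + o) + 32 = 46 + o)
f(G) = -4 + G³ (f(G) = -4 + G²*G = -4 + G³)
(O(106, (-2)³) - f(70)) - (-6908 + 3089) = ((46 + 106) - (-4 + 70³)) - (-6908 + 3089) = (152 - (-4 + 343000)) - 1*(-3819) = (152 - 1*342996) + 3819 = (152 - 342996) + 3819 = -342844 + 3819 = -339025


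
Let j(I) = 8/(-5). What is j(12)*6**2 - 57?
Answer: -573/5 ≈ -114.60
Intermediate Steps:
j(I) = -8/5 (j(I) = 8*(-1/5) = -8/5)
j(12)*6**2 - 57 = -8/5*6**2 - 57 = -8/5*36 - 57 = -288/5 - 57 = -573/5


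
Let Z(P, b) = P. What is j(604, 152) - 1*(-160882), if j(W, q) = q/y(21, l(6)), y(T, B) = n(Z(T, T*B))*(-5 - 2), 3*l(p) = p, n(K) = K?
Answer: 23649502/147 ≈ 1.6088e+5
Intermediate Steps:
l(p) = p/3
y(T, B) = -7*T (y(T, B) = T*(-5 - 2) = T*(-7) = -7*T)
j(W, q) = -q/147 (j(W, q) = q/((-7*21)) = q/(-147) = q*(-1/147) = -q/147)
j(604, 152) - 1*(-160882) = -1/147*152 - 1*(-160882) = -152/147 + 160882 = 23649502/147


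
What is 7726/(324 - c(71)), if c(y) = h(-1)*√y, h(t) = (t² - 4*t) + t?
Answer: 312903/12980 + 3863*√71/12980 ≈ 26.614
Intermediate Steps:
h(t) = t² - 3*t
c(y) = 4*√y (c(y) = (-(-3 - 1))*√y = (-1*(-4))*√y = 4*√y)
7726/(324 - c(71)) = 7726/(324 - 4*√71)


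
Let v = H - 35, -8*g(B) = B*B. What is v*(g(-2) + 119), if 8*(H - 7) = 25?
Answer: -47163/16 ≈ -2947.7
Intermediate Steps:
H = 81/8 (H = 7 + (⅛)*25 = 7 + 25/8 = 81/8 ≈ 10.125)
g(B) = -B²/8 (g(B) = -B*B/8 = -B²/8)
v = -199/8 (v = 81/8 - 35 = -199/8 ≈ -24.875)
v*(g(-2) + 119) = -199*(-⅛*(-2)² + 119)/8 = -199*(-⅛*4 + 119)/8 = -199*(-½ + 119)/8 = -199/8*237/2 = -47163/16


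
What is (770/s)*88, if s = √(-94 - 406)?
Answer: -6776*I*√5/5 ≈ -3030.3*I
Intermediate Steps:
s = 10*I*√5 (s = √(-500) = 10*I*√5 ≈ 22.361*I)
(770/s)*88 = (770/((10*I*√5)))*88 = (770*(-I*√5/50))*88 = -77*I*√5/5*88 = -6776*I*√5/5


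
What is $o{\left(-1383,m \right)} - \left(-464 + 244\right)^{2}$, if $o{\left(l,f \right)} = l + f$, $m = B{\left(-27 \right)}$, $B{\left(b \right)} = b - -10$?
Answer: $-49800$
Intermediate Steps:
$B{\left(b \right)} = 10 + b$ ($B{\left(b \right)} = b + 10 = 10 + b$)
$m = -17$ ($m = 10 - 27 = -17$)
$o{\left(l,f \right)} = f + l$
$o{\left(-1383,m \right)} - \left(-464 + 244\right)^{2} = \left(-17 - 1383\right) - \left(-464 + 244\right)^{2} = -1400 - \left(-220\right)^{2} = -1400 - 48400 = -49800$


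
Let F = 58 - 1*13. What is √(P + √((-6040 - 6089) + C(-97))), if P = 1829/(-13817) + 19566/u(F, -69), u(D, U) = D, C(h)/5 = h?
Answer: √(2074554363105 + 4772737225*I*√12614)/69085 ≈ 21.019 + 2.6717*I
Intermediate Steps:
C(h) = 5*h
F = 45 (F = 58 - 13 = 45)
P = 30029013/69085 (P = 1829/(-13817) + 19566/45 = 1829*(-1/13817) + 19566*(1/45) = -1829/13817 + 2174/5 = 30029013/69085 ≈ 434.67)
√(P + √((-6040 - 6089) + C(-97))) = √(30029013/69085 + √((-6040 - 6089) + 5*(-97))) = √(30029013/69085 + √(-12129 - 485)) = √(30029013/69085 + √(-12614)) = √(30029013/69085 + I*√12614)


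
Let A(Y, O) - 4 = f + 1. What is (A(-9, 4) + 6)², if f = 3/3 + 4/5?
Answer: 4096/25 ≈ 163.84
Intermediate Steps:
f = 9/5 (f = 3*(⅓) + 4*(⅕) = 1 + ⅘ = 9/5 ≈ 1.8000)
A(Y, O) = 34/5 (A(Y, O) = 4 + (9/5 + 1) = 4 + 14/5 = 34/5)
(A(-9, 4) + 6)² = (34/5 + 6)² = (64/5)² = 4096/25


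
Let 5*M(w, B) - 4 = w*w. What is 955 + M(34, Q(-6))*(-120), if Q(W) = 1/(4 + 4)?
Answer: -26885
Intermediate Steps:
Q(W) = ⅛ (Q(W) = 1/8 = ⅛)
M(w, B) = ⅘ + w²/5 (M(w, B) = ⅘ + (w*w)/5 = ⅘ + w²/5)
955 + M(34, Q(-6))*(-120) = 955 + (⅘ + (⅕)*34²)*(-120) = 955 + (⅘ + (⅕)*1156)*(-120) = 955 + (⅘ + 1156/5)*(-120) = 955 + 232*(-120) = 955 - 27840 = -26885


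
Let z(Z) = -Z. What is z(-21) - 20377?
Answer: -20356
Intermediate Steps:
z(-21) - 20377 = -1*(-21) - 20377 = 21 - 20377 = -20356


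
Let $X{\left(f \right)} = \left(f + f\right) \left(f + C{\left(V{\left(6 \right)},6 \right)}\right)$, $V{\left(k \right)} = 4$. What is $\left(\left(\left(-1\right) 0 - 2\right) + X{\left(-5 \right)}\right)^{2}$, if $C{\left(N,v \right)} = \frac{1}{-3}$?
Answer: $\frac{23716}{9} \approx 2635.1$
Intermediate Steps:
$C{\left(N,v \right)} = - \frac{1}{3}$
$X{\left(f \right)} = 2 f \left(- \frac{1}{3} + f\right)$ ($X{\left(f \right)} = \left(f + f\right) \left(f - \frac{1}{3}\right) = 2 f \left(- \frac{1}{3} + f\right)$)
$\left(\left(\left(-1\right) 0 - 2\right) + X{\left(-5 \right)}\right)^{2} = \left(\left(\left(-1\right) 0 - 2\right) + \frac{2}{3} \left(-5\right) \left(-1 + 3 \left(-5\right)\right)\right)^{2} = \left(\left(0 - 2\right) + \frac{2}{3} \left(-5\right) \left(-1 - 15\right)\right)^{2} = \left(-2 + \frac{2}{3} \left(-5\right) \left(-16\right)\right)^{2} = \left(-2 + \frac{160}{3}\right)^{2} = \left(\frac{154}{3}\right)^{2} = \frac{23716}{9}$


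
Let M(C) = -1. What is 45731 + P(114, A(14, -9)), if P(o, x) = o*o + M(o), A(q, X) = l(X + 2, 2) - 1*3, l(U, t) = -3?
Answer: 58726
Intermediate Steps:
A(q, X) = -6 (A(q, X) = -3 - 1*3 = -3 - 3 = -6)
P(o, x) = -1 + o² (P(o, x) = o*o - 1 = o² - 1 = -1 + o²)
45731 + P(114, A(14, -9)) = 45731 + (-1 + 114²) = 45731 + (-1 + 12996) = 45731 + 12995 = 58726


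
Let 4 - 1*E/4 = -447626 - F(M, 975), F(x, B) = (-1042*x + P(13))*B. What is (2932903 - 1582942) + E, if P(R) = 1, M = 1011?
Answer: -4105357419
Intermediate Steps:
F(x, B) = B*(1 - 1042*x) (F(x, B) = (-1042*x + 1)*B = (1 - 1042*x)*B = B*(1 - 1042*x))
E = -4106707380 (E = 16 - 4*(-447626 - 975*(1 - 1042*1011)) = 16 - 4*(-447626 - 975*(1 - 1053462)) = 16 - 4*(-447626 - 975*(-1053461)) = 16 - 4*(-447626 - 1*(-1027124475)) = 16 - 4*(-447626 + 1027124475) = 16 - 4*1026676849 = 16 - 4106707396 = -4106707380)
(2932903 - 1582942) + E = (2932903 - 1582942) - 4106707380 = 1349961 - 4106707380 = -4105357419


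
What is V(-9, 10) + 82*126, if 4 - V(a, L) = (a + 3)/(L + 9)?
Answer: 196390/19 ≈ 10336.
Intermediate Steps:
V(a, L) = 4 - (3 + a)/(9 + L) (V(a, L) = 4 - (a + 3)/(L + 9) = 4 - (3 + a)/(9 + L))
V(-9, 10) + 82*126 = (33 - 1*(-9) + 4*10)/(9 + 10) + 82*126 = (33 + 9 + 40)/19 + 10332 = (1/19)*82 + 10332 = 82/19 + 10332 = 196390/19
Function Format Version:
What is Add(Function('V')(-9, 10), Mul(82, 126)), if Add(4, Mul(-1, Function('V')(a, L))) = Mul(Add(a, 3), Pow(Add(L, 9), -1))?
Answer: Rational(196390, 19) ≈ 10336.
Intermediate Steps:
Function('V')(a, L) = Add(4, Mul(-1, Pow(Add(9, L), -1), Add(3, a))) (Function('V')(a, L) = Add(4, Mul(-1, Mul(Add(a, 3), Pow(Add(L, 9), -1)))) = Add(4, Mul(-1, Mul(Add(3, a), Pow(Add(9, L), -1)))) = Add(4, Mul(-1, Mul(Pow(Add(9, L), -1), Add(3, a)))) = Add(4, Mul(-1, Pow(Add(9, L), -1), Add(3, a))))
Add(Function('V')(-9, 10), Mul(82, 126)) = Add(Mul(Pow(Add(9, 10), -1), Add(33, Mul(-1, -9), Mul(4, 10))), Mul(82, 126)) = Add(Mul(Pow(19, -1), Add(33, 9, 40)), 10332) = Add(Mul(Rational(1, 19), 82), 10332) = Add(Rational(82, 19), 10332) = Rational(196390, 19)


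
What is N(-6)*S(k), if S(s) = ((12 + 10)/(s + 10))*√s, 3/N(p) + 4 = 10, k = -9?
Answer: 33*I ≈ 33.0*I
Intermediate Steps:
N(p) = ½ (N(p) = 3/(-4 + 10) = 3/6 = 3*(⅙) = ½)
S(s) = 22*√s/(10 + s) (S(s) = (22/(10 + s))*√s = 22*√s/(10 + s))
N(-6)*S(k) = (22*√(-9)/(10 - 9))/2 = (22*(3*I)/1)/2 = (22*(3*I)*1)/2 = (66*I)/2 = 33*I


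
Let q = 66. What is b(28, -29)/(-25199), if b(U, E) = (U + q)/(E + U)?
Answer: 94/25199 ≈ 0.0037303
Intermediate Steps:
b(U, E) = (66 + U)/(E + U) (b(U, E) = (U + 66)/(E + U) = (66 + U)/(E + U))
b(28, -29)/(-25199) = ((66 + 28)/(-29 + 28))/(-25199) = (94/(-1))*(-1/25199) = -1*94*(-1/25199) = -94*(-1/25199) = 94/25199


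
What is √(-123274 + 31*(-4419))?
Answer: I*√260263 ≈ 510.16*I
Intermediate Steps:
√(-123274 + 31*(-4419)) = √(-123274 - 136989) = √(-260263) = I*√260263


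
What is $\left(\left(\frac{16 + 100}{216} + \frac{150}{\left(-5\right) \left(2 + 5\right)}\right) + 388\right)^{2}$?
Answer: $\frac{21096691009}{142884} \approx 1.4765 \cdot 10^{5}$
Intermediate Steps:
$\left(\left(\frac{16 + 100}{216} + \frac{150}{\left(-5\right) \left(2 + 5\right)}\right) + 388\right)^{2} = \left(\left(116 \cdot \frac{1}{216} + \frac{150}{\left(-5\right) 7}\right) + 388\right)^{2} = \left(\left(\frac{29}{54} + \frac{150}{-35}\right) + 388\right)^{2} = \left(\left(\frac{29}{54} + 150 \left(- \frac{1}{35}\right)\right) + 388\right)^{2} = \left(\left(\frac{29}{54} - \frac{30}{7}\right) + 388\right)^{2} = \left(- \frac{1417}{378} + 388\right)^{2} = \left(\frac{145247}{378}\right)^{2} = \frac{21096691009}{142884}$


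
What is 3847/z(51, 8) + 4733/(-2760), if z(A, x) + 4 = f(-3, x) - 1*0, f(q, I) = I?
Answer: 2649697/2760 ≈ 960.04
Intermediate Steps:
z(A, x) = -4 + x (z(A, x) = -4 + (x - 1*0) = -4 + (x + 0) = -4 + x)
3847/z(51, 8) + 4733/(-2760) = 3847/(-4 + 8) + 4733/(-2760) = 3847/4 + 4733*(-1/2760) = 3847*(¼) - 4733/2760 = 3847/4 - 4733/2760 = 2649697/2760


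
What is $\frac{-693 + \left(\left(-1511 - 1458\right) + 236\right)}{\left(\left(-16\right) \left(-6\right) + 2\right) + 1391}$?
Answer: $- \frac{3426}{1489} \approx -2.3009$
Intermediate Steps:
$\frac{-693 + \left(\left(-1511 - 1458\right) + 236\right)}{\left(\left(-16\right) \left(-6\right) + 2\right) + 1391} = \frac{-693 + \left(-2969 + 236\right)}{\left(96 + 2\right) + 1391} = \frac{-693 - 2733}{98 + 1391} = - \frac{3426}{1489}$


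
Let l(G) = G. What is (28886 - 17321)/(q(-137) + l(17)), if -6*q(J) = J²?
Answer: -69390/18667 ≈ -3.7173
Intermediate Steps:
q(J) = -J²/6
(28886 - 17321)/(q(-137) + l(17)) = (28886 - 17321)/(-⅙*(-137)² + 17) = 11565/(-⅙*18769 + 17) = 11565/(-18769/6 + 17) = 11565/(-18667/6) = 11565*(-6/18667) = -69390/18667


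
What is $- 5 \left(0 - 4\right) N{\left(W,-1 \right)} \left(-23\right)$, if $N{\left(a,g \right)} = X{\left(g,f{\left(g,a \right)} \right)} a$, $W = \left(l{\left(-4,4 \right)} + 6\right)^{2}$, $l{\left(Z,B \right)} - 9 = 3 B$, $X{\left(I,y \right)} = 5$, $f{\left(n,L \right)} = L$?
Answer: $-1676700$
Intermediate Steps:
$l{\left(Z,B \right)} = 9 + 3 B$
$W = 729$ ($W = \left(\left(9 + 3 \cdot 4\right) + 6\right)^{2} = \left(\left(9 + 12\right) + 6\right)^{2} = \left(21 + 6\right)^{2} = 27^{2} = 729$)
$N{\left(a,g \right)} = 5 a$
$- 5 \left(0 - 4\right) N{\left(W,-1 \right)} \left(-23\right) = - 5 \left(0 - 4\right) 5 \cdot 729 \left(-23\right) = \left(-5\right) \left(-4\right) 3645 \left(-23\right) = 20 \cdot 3645 \left(-23\right) = 72900 \left(-23\right) = -1676700$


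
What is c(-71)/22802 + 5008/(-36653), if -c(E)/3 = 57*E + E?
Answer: 169309373/417880853 ≈ 0.40516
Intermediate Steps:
c(E) = -174*E (c(E) = -3*(57*E + E) = -174*E)
c(-71)/22802 + 5008/(-36653) = -174*(-71)/22802 + 5008/(-36653) = 12354*(1/22802) + 5008*(-1/36653) = 6177/11401 - 5008/36653 = 169309373/417880853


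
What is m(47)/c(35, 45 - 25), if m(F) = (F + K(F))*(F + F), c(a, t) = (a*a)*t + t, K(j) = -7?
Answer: 94/613 ≈ 0.15334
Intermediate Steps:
c(a, t) = t + t*a**2 (c(a, t) = a**2*t + t = t*a**2 + t = t + t*a**2)
m(F) = 2*F*(-7 + F) (m(F) = (F - 7)*(F + F) = (-7 + F)*(2*F) = 2*F*(-7 + F))
m(47)/c(35, 45 - 25) = (2*47*(-7 + 47))/(((45 - 25)*(1 + 35**2))) = (2*47*40)/((20*(1 + 1225))) = 3760/((20*1226)) = 3760/24520 = 3760*(1/24520) = 94/613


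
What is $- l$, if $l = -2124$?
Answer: $2124$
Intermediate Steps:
$- l = \left(-1\right) \left(-2124\right) = 2124$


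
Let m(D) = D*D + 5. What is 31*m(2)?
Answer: 279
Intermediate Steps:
m(D) = 5 + D**2 (m(D) = D**2 + 5 = 5 + D**2)
31*m(2) = 31*(5 + 2**2) = 31*(5 + 4) = 31*9 = 279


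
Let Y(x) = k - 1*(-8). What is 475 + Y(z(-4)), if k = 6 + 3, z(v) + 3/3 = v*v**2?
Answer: 492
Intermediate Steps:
z(v) = -1 + v**3 (z(v) = -1 + v*v**2 = -1 + v**3)
k = 9
Y(x) = 17 (Y(x) = 9 - 1*(-8) = 9 + 8 = 17)
475 + Y(z(-4)) = 475 + 17 = 492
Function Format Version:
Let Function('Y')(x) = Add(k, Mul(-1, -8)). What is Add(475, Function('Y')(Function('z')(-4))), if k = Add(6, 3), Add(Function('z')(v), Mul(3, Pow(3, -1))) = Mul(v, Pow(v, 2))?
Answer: 492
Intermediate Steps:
Function('z')(v) = Add(-1, Pow(v, 3)) (Function('z')(v) = Add(-1, Mul(v, Pow(v, 2))) = Add(-1, Pow(v, 3)))
k = 9
Function('Y')(x) = 17 (Function('Y')(x) = Add(9, Mul(-1, -8)) = Add(9, 8) = 17)
Add(475, Function('Y')(Function('z')(-4))) = Add(475, 17) = 492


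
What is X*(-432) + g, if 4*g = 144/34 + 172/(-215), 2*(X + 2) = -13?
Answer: 312193/85 ≈ 3672.9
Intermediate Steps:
X = -17/2 (X = -2 + (1/2)*(-13) = -2 - 13/2 = -17/2 ≈ -8.5000)
g = 73/85 (g = (144/34 + 172/(-215))/4 = (144*(1/34) + 172*(-1/215))/4 = (72/17 - 4/5)/4 = (1/4)*(292/85) = 73/85 ≈ 0.85882)
X*(-432) + g = -17/2*(-432) + 73/85 = 3672 + 73/85 = 312193/85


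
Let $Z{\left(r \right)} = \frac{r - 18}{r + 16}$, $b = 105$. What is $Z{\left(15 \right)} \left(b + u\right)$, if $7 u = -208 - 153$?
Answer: $- \frac{1122}{217} \approx -5.1705$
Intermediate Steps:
$u = - \frac{361}{7}$ ($u = \frac{-208 - 153}{7} = \frac{1}{7} \left(-361\right) = - \frac{361}{7} \approx -51.571$)
$Z{\left(r \right)} = \frac{-18 + r}{16 + r}$
$Z{\left(15 \right)} \left(b + u\right) = \frac{-18 + 15}{16 + 15} \left(105 - \frac{361}{7}\right) = \frac{1}{31} \left(-3\right) \frac{374}{7} = \left(- \frac{3}{31}\right) \frac{374}{7} = - \frac{1122}{217}$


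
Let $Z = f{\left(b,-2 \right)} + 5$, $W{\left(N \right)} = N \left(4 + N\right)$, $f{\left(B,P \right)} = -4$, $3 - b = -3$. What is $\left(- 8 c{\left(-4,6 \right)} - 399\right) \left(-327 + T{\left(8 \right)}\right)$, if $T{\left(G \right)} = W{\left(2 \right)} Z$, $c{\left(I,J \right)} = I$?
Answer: $115605$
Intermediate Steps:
$b = 6$ ($b = 3 - -3 = 3 + 3 = 6$)
$Z = 1$ ($Z = -4 + 5 = 1$)
$T{\left(G \right)} = 12$ ($T{\left(G \right)} = 2 \left(4 + 2\right) 1 = 2 \cdot 6 \cdot 1 = 12 \cdot 1 = 12$)
$\left(- 8 c{\left(-4,6 \right)} - 399\right) \left(-327 + T{\left(8 \right)}\right) = \left(\left(-8\right) \left(-4\right) - 399\right) \left(-327 + 12\right) = \left(32 - 399\right) \left(-315\right) = \left(-367\right) \left(-315\right) = 115605$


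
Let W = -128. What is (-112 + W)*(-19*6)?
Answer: 27360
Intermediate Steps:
(-112 + W)*(-19*6) = (-112 - 128)*(-19*6) = -240*(-114) = 27360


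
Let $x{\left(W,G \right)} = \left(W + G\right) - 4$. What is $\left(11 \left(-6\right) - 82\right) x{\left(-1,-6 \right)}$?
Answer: $1628$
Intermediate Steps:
$x{\left(W,G \right)} = -4 + G + W$ ($x{\left(W,G \right)} = \left(G + W\right) - 4 = -4 + G + W$)
$\left(11 \left(-6\right) - 82\right) x{\left(-1,-6 \right)} = \left(11 \left(-6\right) - 82\right) \left(-4 - 6 - 1\right) = \left(-66 - 82\right) \left(-11\right) = \left(-148\right) \left(-11\right) = 1628$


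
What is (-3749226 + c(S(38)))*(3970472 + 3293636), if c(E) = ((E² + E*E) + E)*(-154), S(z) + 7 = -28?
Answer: -29936376986688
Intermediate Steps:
S(z) = -35 (S(z) = -7 - 28 = -35)
c(E) = -308*E² - 154*E (c(E) = ((E² + E²) + E)*(-154) = (2*E² + E)*(-154) = (E + 2*E²)*(-154) = -308*E² - 154*E)
(-3749226 + c(S(38)))*(3970472 + 3293636) = (-3749226 - 154*(-35)*(1 + 2*(-35)))*(3970472 + 3293636) = (-3749226 - 154*(-35)*(1 - 70))*7264108 = (-3749226 - 154*(-35)*(-69))*7264108 = (-3749226 - 371910)*7264108 = -4121136*7264108 = -29936376986688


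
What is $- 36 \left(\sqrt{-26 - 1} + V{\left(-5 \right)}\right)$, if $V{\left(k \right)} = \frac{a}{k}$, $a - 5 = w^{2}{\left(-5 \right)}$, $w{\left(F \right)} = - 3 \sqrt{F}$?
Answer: $-288 - 108 i \sqrt{3} \approx -288.0 - 187.06 i$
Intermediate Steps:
$a = -40$ ($a = 5 + \left(- 3 \sqrt{-5}\right)^{2} = 5 + \left(- 3 i \sqrt{5}\right)^{2} = 5 - 45 = -40$)
$V{\left(k \right)} = - \frac{40}{k}$
$- 36 \left(\sqrt{-26 - 1} + V{\left(-5 \right)}\right) = - 36 \left(\sqrt{-26 - 1} - \frac{40}{-5}\right) = - 36 \left(\sqrt{-27} - -8\right) = - 36 \left(3 i \sqrt{3} + 8\right) = - 36 \left(8 + 3 i \sqrt{3}\right) = -288 - 108 i \sqrt{3}$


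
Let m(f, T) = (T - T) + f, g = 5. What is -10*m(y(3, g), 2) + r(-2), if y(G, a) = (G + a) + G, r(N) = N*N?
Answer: -106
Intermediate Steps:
r(N) = N²
y(G, a) = a + 2*G
m(f, T) = f (m(f, T) = 0 + f = f)
-10*m(y(3, g), 2) + r(-2) = -10*(5 + 2*3) + (-2)² = -10*(5 + 6) + 4 = -10*11 + 4 = -110 + 4 = -106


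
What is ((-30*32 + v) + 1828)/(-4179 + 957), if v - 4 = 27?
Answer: -899/3222 ≈ -0.27902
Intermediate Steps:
v = 31 (v = 4 + 27 = 31)
((-30*32 + v) + 1828)/(-4179 + 957) = ((-30*32 + 31) + 1828)/(-4179 + 957) = ((-960 + 31) + 1828)/(-3222) = (-929 + 1828)*(-1/3222) = 899*(-1/3222) = -899/3222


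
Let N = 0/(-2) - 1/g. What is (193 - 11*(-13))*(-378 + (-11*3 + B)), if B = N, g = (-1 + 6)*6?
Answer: -690536/5 ≈ -1.3811e+5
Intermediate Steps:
g = 30 (g = 5*6 = 30)
N = -1/30 (N = 0/(-2) - 1/30 = 0*(-½) - 1*1/30 = 0 - 1/30 = -1/30 ≈ -0.033333)
B = -1/30 ≈ -0.033333
(193 - 11*(-13))*(-378 + (-11*3 + B)) = (193 - 11*(-13))*(-378 + (-11*3 - 1/30)) = (193 + 143)*(-378 + (-33 - 1/30)) = 336*(-378 - 991/30) = 336*(-12331/30) = -690536/5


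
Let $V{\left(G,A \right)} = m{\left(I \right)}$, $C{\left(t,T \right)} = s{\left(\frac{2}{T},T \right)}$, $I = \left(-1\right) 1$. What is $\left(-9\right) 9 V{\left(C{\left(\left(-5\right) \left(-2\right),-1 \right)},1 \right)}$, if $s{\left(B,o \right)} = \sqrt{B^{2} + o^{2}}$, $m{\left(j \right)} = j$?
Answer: $81$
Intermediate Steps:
$I = -1$
$C{\left(t,T \right)} = \sqrt{T^{2} + \frac{4}{T^{2}}}$ ($C{\left(t,T \right)} = \sqrt{\left(\frac{2}{T}\right)^{2} + T^{2}} = \sqrt{\frac{4}{T^{2}} + T^{2}} = \sqrt{T^{2} + \frac{4}{T^{2}}}$)
$V{\left(G,A \right)} = -1$
$\left(-9\right) 9 V{\left(C{\left(\left(-5\right) \left(-2\right),-1 \right)},1 \right)} = \left(-9\right) 9 \left(-1\right) = \left(-81\right) \left(-1\right) = 81$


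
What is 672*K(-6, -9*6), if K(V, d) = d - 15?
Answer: -46368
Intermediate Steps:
K(V, d) = -15 + d
672*K(-6, -9*6) = 672*(-15 - 9*6) = 672*(-15 - 54) = 672*(-69) = -46368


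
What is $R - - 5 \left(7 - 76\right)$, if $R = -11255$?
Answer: $-11600$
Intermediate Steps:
$R - - 5 \left(7 - 76\right) = -11255 - - 5 \left(7 - 76\right) = -11255 - \left(-5\right) \left(-69\right) = -11255 - 345 = -11600$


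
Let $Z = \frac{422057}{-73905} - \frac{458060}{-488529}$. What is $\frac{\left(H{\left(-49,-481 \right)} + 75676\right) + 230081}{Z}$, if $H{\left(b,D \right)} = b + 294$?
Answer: $- \frac{3682707115813830}{57444719951} \approx -64109.0$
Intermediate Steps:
$H{\left(b,D \right)} = 294 + b$
$Z = - \frac{57444719951}{12034911915}$ ($Z = 422057 \left(- \frac{1}{73905}\right) - - \frac{458060}{488529} = - \frac{422057}{73905} + \frac{458060}{488529} = - \frac{57444719951}{12034911915} \approx -4.7732$)
$\frac{\left(H{\left(-49,-481 \right)} + 75676\right) + 230081}{Z} = \frac{\left(\left(294 - 49\right) + 75676\right) + 230081}{- \frac{57444719951}{12034911915}} = \left(\left(245 + 75676\right) + 230081\right) \left(- \frac{12034911915}{57444719951}\right) = \left(75921 + 230081\right) \left(- \frac{12034911915}{57444719951}\right) = 306002 \left(- \frac{12034911915}{57444719951}\right) = - \frac{3682707115813830}{57444719951}$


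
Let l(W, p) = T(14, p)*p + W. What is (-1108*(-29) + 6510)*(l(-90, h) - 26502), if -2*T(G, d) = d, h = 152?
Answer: -1473960448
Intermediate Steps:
T(G, d) = -d/2
l(W, p) = W - p**2/2 (l(W, p) = (-p/2)*p + W = -p**2/2 + W = W - p**2/2)
(-1108*(-29) + 6510)*(l(-90, h) - 26502) = (-1108*(-29) + 6510)*((-90 - 1/2*152**2) - 26502) = (32132 + 6510)*((-90 - 1/2*23104) - 26502) = 38642*((-90 - 11552) - 26502) = 38642*(-11642 - 26502) = 38642*(-38144) = -1473960448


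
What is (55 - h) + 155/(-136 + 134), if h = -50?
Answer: 55/2 ≈ 27.500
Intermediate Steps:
(55 - h) + 155/(-136 + 134) = (55 - 1*(-50)) + 155/(-136 + 134) = (55 + 50) + 155/(-2) = 105 - ½*155 = 105 - 155/2 = 55/2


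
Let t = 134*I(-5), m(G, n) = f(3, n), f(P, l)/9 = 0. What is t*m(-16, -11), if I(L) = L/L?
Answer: 0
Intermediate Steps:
f(P, l) = 0 (f(P, l) = 9*0 = 0)
m(G, n) = 0
I(L) = 1
t = 134 (t = 134*1 = 134)
t*m(-16, -11) = 134*0 = 0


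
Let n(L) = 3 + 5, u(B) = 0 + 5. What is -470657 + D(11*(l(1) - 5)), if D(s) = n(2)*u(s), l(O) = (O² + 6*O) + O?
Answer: -470617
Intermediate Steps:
u(B) = 5
n(L) = 8
l(O) = O² + 7*O
D(s) = 40 (D(s) = 8*5 = 40)
-470657 + D(11*(l(1) - 5)) = -470657 + 40 = -470617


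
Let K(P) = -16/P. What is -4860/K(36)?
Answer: 10935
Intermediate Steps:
-4860/K(36) = -4860/((-16/36)) = -4860/((-16*1/36)) = -4860/(-4/9) = -4860*(-9/4) = 10935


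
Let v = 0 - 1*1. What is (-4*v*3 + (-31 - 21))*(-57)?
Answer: 2280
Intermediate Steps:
v = -1 (v = 0 - 1 = -1)
(-4*v*3 + (-31 - 21))*(-57) = (-4*(-1)*3 + (-31 - 21))*(-57) = (4*3 - 52)*(-57) = (12 - 52)*(-57) = -40*(-57) = 2280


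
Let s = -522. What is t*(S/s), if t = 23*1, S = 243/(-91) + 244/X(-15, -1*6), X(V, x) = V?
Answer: 594527/712530 ≈ 0.83439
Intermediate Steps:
S = -25849/1365 (S = 243/(-91) + 244/(-15) = 243*(-1/91) + 244*(-1/15) = -243/91 - 244/15 = -25849/1365 ≈ -18.937)
t = 23
t*(S/s) = 23*(-25849/1365/(-522)) = 23*(-25849/1365*(-1/522)) = 23*(25849/712530) = 594527/712530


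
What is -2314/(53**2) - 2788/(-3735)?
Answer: -811298/10491615 ≈ -0.077328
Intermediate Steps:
-2314/(53**2) - 2788/(-3735) = -2314/2809 - 2788*(-1/3735) = -2314*1/2809 + 2788/3735 = -2314/2809 + 2788/3735 = -811298/10491615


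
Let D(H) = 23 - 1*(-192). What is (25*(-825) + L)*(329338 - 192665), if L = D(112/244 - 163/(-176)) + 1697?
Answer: -2557561849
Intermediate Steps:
D(H) = 215 (D(H) = 23 + 192 = 215)
L = 1912 (L = 215 + 1697 = 1912)
(25*(-825) + L)*(329338 - 192665) = (25*(-825) + 1912)*(329338 - 192665) = (-20625 + 1912)*136673 = -18713*136673 = -2557561849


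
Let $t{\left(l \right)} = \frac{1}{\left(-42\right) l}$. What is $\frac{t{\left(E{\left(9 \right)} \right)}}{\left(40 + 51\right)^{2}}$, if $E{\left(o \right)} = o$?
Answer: $- \frac{1}{3130218} \approx -3.1947 \cdot 10^{-7}$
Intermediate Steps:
$t{\left(l \right)} = - \frac{1}{42 l}$
$\frac{t{\left(E{\left(9 \right)} \right)}}{\left(40 + 51\right)^{2}} = \frac{\left(- \frac{1}{42}\right) \frac{1}{9}}{\left(40 + 51\right)^{2}} = \frac{\left(- \frac{1}{42}\right) \frac{1}{9}}{91^{2}} = - \frac{1}{378 \cdot 8281} = \left(- \frac{1}{378}\right) \frac{1}{8281} = - \frac{1}{3130218}$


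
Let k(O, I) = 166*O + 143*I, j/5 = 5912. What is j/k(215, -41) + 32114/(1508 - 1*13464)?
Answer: -43174637/25472258 ≈ -1.6950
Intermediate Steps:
j = 29560 (j = 5*5912 = 29560)
k(O, I) = 143*I + 166*O
j/k(215, -41) + 32114/(1508 - 1*13464) = 29560/(143*(-41) + 166*215) + 32114/(1508 - 1*13464) = 29560/(-5863 + 35690) + 32114/(1508 - 13464) = 29560/29827 + 32114/(-11956) = 29560*(1/29827) + 32114*(-1/11956) = 29560/29827 - 16057/5978 = -43174637/25472258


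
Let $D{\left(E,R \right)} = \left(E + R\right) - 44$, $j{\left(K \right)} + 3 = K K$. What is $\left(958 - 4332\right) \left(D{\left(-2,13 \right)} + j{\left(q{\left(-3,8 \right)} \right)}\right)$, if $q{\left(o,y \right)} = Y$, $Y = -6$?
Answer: $0$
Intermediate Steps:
$q{\left(o,y \right)} = -6$
$j{\left(K \right)} = -3 + K^{2}$ ($j{\left(K \right)} = -3 + K K = -3 + K^{2}$)
$D{\left(E,R \right)} = -44 + E + R$
$\left(958 - 4332\right) \left(D{\left(-2,13 \right)} + j{\left(q{\left(-3,8 \right)} \right)}\right) = \left(958 - 4332\right) \left(\left(-44 - 2 + 13\right) - \left(3 - \left(-6\right)^{2}\right)\right) = - 3374 \left(-33 + \left(-3 + 36\right)\right) = - 3374 \left(-33 + 33\right) = \left(-3374\right) 0 = 0$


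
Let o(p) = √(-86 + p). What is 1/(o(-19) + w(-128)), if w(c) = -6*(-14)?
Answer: 4/341 - I*√105/7161 ≈ 0.01173 - 0.0014309*I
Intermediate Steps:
w(c) = 84
1/(o(-19) + w(-128)) = 1/(√(-86 - 19) + 84) = 1/(√(-105) + 84) = 1/(I*√105 + 84) = 1/(84 + I*√105)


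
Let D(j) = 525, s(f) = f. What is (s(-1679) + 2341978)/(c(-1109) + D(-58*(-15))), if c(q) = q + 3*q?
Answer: -2340299/3911 ≈ -598.39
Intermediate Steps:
c(q) = 4*q
(s(-1679) + 2341978)/(c(-1109) + D(-58*(-15))) = (-1679 + 2341978)/(4*(-1109) + 525) = 2340299/(-4436 + 525) = 2340299/(-3911) = 2340299*(-1/3911) = -2340299/3911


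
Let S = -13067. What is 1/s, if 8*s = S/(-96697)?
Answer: 773576/13067 ≈ 59.201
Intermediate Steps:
s = 13067/773576 (s = (-13067/(-96697))/8 = (-13067*(-1/96697))/8 = (1/8)*(13067/96697) = 13067/773576 ≈ 0.016892)
1/s = 1/(13067/773576) = 773576/13067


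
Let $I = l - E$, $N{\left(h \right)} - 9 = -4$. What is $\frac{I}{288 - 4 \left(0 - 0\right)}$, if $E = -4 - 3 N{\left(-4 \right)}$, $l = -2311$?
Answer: $- \frac{191}{24} \approx -7.9583$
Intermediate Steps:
$N{\left(h \right)} = 5$ ($N{\left(h \right)} = 9 - 4 = 5$)
$E = -19$ ($E = -4 - 15 = -19$)
$I = -2292$ ($I = -2311 - -19 = -2311 + 19 = -2292$)
$\frac{I}{288 - 4 \left(0 - 0\right)} = \frac{1}{288 - 4 \left(0 - 0\right)} \left(-2292\right) = \frac{1}{288 - 4 \left(0 + 0\right)} \left(-2292\right) = \frac{1}{288 - 0} \left(-2292\right) = \frac{1}{288 + 0} \left(-2292\right) = \frac{1}{288} \left(-2292\right) = - \frac{191}{24}$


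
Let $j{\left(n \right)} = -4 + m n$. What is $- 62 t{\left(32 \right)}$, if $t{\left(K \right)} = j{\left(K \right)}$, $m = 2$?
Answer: $-3720$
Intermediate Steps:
$j{\left(n \right)} = -4 + 2 n$
$t{\left(K \right)} = -4 + 2 K$
$- 62 t{\left(32 \right)} = - 62 \left(-4 + 2 \cdot 32\right) = - 62 \left(-4 + 64\right) = \left(-62\right) 60 = -3720$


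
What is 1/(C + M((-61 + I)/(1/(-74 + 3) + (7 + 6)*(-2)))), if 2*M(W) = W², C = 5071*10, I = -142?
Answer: 6822818/346192835349 ≈ 1.9708e-5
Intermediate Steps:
C = 50710
M(W) = W²/2
1/(C + M((-61 + I)/(1/(-74 + 3) + (7 + 6)*(-2)))) = 1/(50710 + ((-61 - 142)/(1/(-74 + 3) + (7 + 6)*(-2)))²/2) = 1/(50710 + (-203/(1/(-71) + 13*(-2)))²/2) = 1/(50710 + (-203/(-1/71 - 26))²/2) = 1/(50710 + (-203/(-1847/71))²/2) = 1/(50710 + (-203*(-71/1847))²/2) = 1/(50710 + (14413/1847)²/2) = 1/(50710 + (½)*(207734569/3411409)) = 1/(50710 + 207734569/6822818) = 1/(346192835349/6822818) = 6822818/346192835349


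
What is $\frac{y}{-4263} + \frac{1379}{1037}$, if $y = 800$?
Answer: $\frac{5049077}{4420731} \approx 1.1421$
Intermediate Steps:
$\frac{y}{-4263} + \frac{1379}{1037} = \frac{800}{-4263} + \frac{1379}{1037} = 800 \left(- \frac{1}{4263}\right) + 1379 \cdot \frac{1}{1037} = - \frac{800}{4263} + \frac{1379}{1037} = \frac{5049077}{4420731}$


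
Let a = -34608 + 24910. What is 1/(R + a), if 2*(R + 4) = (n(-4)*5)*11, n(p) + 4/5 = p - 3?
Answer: -2/19833 ≈ -0.00010084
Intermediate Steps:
n(p) = -19/5 + p (n(p) = -⅘ + (p - 3) = -⅘ + (-3 + p) = -19/5 + p)
R = -437/2 (R = -4 + (((-19/5 - 4)*5)*11)/2 = -4 + (-39/5*5*11)/2 = -4 + (-39*11)/2 = -4 + (½)*(-429) = -4 - 429/2 = -437/2 ≈ -218.50)
a = -9698
1/(R + a) = 1/(-437/2 - 9698) = 1/(-19833/2) = -2/19833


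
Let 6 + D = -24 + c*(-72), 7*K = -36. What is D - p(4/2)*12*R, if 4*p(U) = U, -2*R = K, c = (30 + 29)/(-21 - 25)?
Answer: 7554/161 ≈ 46.919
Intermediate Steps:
c = -59/46 (c = 59/(-46) = 59*(-1/46) = -59/46 ≈ -1.2826)
K = -36/7 (K = (⅐)*(-36) = -36/7 ≈ -5.1429)
R = 18/7 (R = -½*(-36/7) = 18/7 ≈ 2.5714)
p(U) = U/4
D = 1434/23 (D = -6 + (-24 - 59/46*(-72)) = -6 + (-24 + 2124/23) = -6 + 1572/23 = 1434/23 ≈ 62.348)
D - p(4/2)*12*R = 1434/23 - ((4/2)/4)*12*18/7 = 1434/23 - ((4*(½))/4)*12*18/7 = 1434/23 - ((¼)*2)*12*18/7 = 1434/23 - (½)*12*18/7 = 1434/23 - 6*18/7 = 1434/23 - 1*108/7 = 1434/23 - 108/7 = 7554/161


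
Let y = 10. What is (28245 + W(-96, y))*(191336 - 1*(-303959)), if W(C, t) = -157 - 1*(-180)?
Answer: 14000999060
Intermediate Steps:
W(C, t) = 23 (W(C, t) = -157 + 180 = 23)
(28245 + W(-96, y))*(191336 - 1*(-303959)) = (28245 + 23)*(191336 - 1*(-303959)) = 28268*(191336 + 303959) = 28268*495295 = 14000999060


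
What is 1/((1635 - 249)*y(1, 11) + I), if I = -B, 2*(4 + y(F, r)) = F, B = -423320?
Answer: 1/418469 ≈ 2.3897e-6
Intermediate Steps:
y(F, r) = -4 + F/2
I = 423320 (I = -1*(-423320) = 423320)
1/((1635 - 249)*y(1, 11) + I) = 1/((1635 - 249)*(-4 + (½)*1) + 423320) = 1/(1386*(-4 + ½) + 423320) = 1/(1386*(-7/2) + 423320) = 1/(-4851 + 423320) = 1/418469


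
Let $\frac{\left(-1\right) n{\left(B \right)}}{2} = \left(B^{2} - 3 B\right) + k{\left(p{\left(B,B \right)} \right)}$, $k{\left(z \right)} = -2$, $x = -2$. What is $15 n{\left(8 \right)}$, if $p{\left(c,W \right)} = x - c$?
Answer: $-1140$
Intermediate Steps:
$p{\left(c,W \right)} = -2 - c$
$n{\left(B \right)} = 4 - 2 B^{2} + 6 B$ ($n{\left(B \right)} = - 2 \left(\left(B^{2} - 3 B\right) - 2\right) = - 2 \left(-2 + B^{2} - 3 B\right) = 4 - 2 B^{2} + 6 B$)
$15 n{\left(8 \right)} = 15 \left(4 - 2 \cdot 8^{2} + 6 \cdot 8\right) = 15 \left(4 - 128 + 48\right) = 15 \left(-76\right) = -1140$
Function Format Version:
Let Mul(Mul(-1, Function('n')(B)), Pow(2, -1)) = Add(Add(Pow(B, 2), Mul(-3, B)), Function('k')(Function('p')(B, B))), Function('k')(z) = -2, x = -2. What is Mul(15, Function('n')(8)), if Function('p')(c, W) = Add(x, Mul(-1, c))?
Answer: -1140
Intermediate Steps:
Function('p')(c, W) = Add(-2, Mul(-1, c))
Function('n')(B) = Add(4, Mul(-2, Pow(B, 2)), Mul(6, B)) (Function('n')(B) = Mul(-2, Add(Add(Pow(B, 2), Mul(-3, B)), -2)) = Mul(-2, Add(-2, Pow(B, 2), Mul(-3, B))) = Add(4, Mul(-2, Pow(B, 2)), Mul(6, B)))
Mul(15, Function('n')(8)) = Mul(15, Add(4, Mul(-2, Pow(8, 2)), Mul(6, 8))) = Mul(15, Add(4, Mul(-2, 64), 48)) = Mul(15, Add(4, -128, 48)) = Mul(15, -76) = -1140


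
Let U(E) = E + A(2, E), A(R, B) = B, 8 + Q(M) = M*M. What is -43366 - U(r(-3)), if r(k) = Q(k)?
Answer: -43368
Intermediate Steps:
Q(M) = -8 + M² (Q(M) = -8 + M*M = -8 + M²)
r(k) = -8 + k²
U(E) = 2*E (U(E) = E + E = 2*E)
-43366 - U(r(-3)) = -43366 - 2*(-8 + (-3)²) = -43366 - 2*(-8 + 9) = -43366 - 2 = -43368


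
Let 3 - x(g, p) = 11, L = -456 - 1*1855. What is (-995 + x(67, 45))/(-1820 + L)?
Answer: 59/243 ≈ 0.24280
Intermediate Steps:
L = -2311 (L = -456 - 1855 = -2311)
x(g, p) = -8 (x(g, p) = 3 - 1*11 = 3 - 11 = -8)
(-995 + x(67, 45))/(-1820 + L) = (-995 - 8)/(-1820 - 2311) = -1003/(-4131) = -1003*(-1/4131) = 59/243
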